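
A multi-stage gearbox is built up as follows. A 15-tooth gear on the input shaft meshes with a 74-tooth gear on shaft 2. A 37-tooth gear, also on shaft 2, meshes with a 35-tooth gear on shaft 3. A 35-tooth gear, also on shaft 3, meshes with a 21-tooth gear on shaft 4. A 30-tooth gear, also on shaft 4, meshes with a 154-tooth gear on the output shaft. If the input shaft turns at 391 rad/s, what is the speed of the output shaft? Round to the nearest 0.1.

27.2 rad/s

the input shaft → shaft 2 (gear mesh, 74/15): 391 ÷ 4.9333 = 79.257 rad/s
shaft 2 → shaft 3 (gear mesh, 35/37): 79.257 ÷ 0.94595 = 83.786 rad/s
shaft 3 → shaft 4 (gear mesh, 21/35): 83.786 ÷ 0.6 = 139.64 rad/s
shaft 4 → the output shaft (gear mesh, 154/30): 139.64 ÷ 5.1333 = 27.203 rad/s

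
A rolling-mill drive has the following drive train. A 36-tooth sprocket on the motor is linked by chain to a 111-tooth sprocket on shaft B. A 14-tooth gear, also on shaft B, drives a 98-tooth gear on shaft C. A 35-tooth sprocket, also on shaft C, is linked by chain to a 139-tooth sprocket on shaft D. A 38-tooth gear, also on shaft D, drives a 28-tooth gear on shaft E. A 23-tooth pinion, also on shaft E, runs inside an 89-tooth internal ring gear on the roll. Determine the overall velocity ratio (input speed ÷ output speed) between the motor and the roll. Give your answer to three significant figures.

244

Each stage contributes driven/driver: chain 111/36 = 3.0833, gear mesh 98/14 = 7, chain 139/35 = 3.9714, gear mesh 28/38 = 0.73684, internal gear 89/23 = 3.8696.
Overall: 3.0833 × 7 × 3.9714 × 0.73684 × 3.8696 = 244.4.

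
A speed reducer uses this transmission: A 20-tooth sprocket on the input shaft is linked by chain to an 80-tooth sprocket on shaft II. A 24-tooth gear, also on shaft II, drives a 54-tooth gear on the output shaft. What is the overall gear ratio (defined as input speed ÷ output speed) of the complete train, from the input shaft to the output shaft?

9

Each stage contributes driven/driver: chain 80/20 = 4, gear mesh 54/24 = 2.25.
Overall: 4 × 2.25 = 9.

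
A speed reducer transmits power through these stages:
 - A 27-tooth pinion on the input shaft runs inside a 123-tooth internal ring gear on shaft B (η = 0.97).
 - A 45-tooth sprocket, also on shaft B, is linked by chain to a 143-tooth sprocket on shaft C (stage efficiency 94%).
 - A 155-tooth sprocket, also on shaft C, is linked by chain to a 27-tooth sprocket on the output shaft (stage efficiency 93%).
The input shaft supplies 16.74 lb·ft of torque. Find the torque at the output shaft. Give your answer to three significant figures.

internal gear 123/27 = 4.5556 → τ = 16.74·4.5556·0.97 = 73.972 lb·ft
chain 143/45 = 3.1778 → τ = 73.972·3.1778·0.94 = 220.96 lb·ft
chain 27/155 = 0.17419 → τ = 220.96·0.17419·0.93 = 35.796 lb·ft

35.8 lb·ft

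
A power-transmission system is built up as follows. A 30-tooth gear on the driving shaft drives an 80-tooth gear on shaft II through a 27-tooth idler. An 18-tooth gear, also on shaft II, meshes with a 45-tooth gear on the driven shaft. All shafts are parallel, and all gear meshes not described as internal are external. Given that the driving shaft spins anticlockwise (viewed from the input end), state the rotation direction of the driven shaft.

clockwise

the driving shaft → shaft II: driver → idler → driven is 2 external meshes, 2 reversals → CCW.
shaft II → the driven shaft: external mesh, 1 reversal → CW.
3 reversals in total — an odd number — so the driven shaft turns opposite to the driving shaft.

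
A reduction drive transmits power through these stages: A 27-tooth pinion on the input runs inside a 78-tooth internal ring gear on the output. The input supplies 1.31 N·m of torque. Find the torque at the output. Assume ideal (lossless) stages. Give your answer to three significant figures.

3.78 N·m

After the internal gear (78/27): 1.31 × 2.8889 = 3.7844 N·m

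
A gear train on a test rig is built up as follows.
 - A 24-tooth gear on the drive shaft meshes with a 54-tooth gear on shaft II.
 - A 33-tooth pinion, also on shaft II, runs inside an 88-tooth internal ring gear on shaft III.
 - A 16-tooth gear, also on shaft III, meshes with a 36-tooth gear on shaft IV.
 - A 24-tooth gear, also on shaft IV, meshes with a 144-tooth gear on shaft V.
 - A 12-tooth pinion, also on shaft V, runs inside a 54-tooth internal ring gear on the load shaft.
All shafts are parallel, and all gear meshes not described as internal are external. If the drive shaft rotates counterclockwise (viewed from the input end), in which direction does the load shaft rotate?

clockwise

the drive shaft → shaft II: external mesh, 1 reversal → CW.
shaft II → shaft III: internal mesh, same direction → CW.
shaft III → shaft IV: external mesh, 1 reversal → CCW.
shaft IV → shaft V: external mesh, 1 reversal → CW.
shaft V → the load shaft: internal mesh, same direction → CW.
3 reversals in total — an odd number — so the load shaft turns opposite to the drive shaft.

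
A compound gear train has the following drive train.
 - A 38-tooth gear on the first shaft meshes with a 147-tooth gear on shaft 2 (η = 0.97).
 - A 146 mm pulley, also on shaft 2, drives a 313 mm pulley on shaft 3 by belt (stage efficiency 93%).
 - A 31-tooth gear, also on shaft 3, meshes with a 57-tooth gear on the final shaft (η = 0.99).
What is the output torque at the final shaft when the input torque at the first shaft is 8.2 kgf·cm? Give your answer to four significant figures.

After the gear mesh (147/38): 8.2 × 3.8684 × 0.97 = 30.769 kgf·cm
After the belt (313/146): 30.769 × 2.1438 × 0.93 = 61.347 kgf·cm
After the gear mesh (57/31): 61.347 × 1.8387 × 0.99 = 111.67 kgf·cm

111.7 kgf·cm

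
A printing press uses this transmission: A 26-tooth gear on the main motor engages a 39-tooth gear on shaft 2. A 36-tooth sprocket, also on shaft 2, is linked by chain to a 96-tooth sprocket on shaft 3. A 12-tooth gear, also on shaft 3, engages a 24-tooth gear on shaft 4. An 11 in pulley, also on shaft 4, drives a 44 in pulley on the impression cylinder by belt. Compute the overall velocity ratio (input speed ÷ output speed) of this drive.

32

Each stage contributes driven/driver: gear mesh 39/26 = 1.5, chain 96/36 = 2.6667, gear mesh 24/12 = 2, belt 44/11 = 4.
Overall: 1.5 × 2.6667 × 2 × 4 = 32.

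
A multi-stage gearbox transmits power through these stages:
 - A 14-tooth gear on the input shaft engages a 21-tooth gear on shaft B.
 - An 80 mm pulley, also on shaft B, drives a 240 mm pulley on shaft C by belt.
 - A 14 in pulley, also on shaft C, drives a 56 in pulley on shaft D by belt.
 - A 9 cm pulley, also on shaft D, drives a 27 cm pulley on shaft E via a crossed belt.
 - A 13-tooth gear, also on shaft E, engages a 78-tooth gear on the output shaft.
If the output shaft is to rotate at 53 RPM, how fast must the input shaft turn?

Overall ratio R = 1.5 × 3 × 4 × 3 × 6 = 324.
Required input speed = output speed × R = 53 × 324 = 17172 RPM.

17172 RPM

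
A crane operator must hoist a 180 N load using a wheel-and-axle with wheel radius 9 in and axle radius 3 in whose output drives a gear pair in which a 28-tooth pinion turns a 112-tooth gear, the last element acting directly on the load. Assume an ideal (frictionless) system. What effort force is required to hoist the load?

Wheel-and-axle MA = R/r = 9/3 = 3.
Gear pair MA = 112/28 = 4.
Combined ideal MA = 3 × 4 = 12.
Effort = load / MA = 180 / 12 = 15 N.

15 N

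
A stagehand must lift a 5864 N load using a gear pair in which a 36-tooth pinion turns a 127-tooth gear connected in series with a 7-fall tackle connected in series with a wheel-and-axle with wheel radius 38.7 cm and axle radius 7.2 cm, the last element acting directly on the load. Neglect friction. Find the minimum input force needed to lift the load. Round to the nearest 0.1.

Gear pair MA = 127/36 = 3.5278.
Block-and-tackle MA = number of supporting rope parts = 7.
Wheel-and-axle MA = R/r = 38.7/7.2 = 5.375.
Combined ideal MA = 3.5278 × 7 × 5.375 = 132.73.
Effort = load / MA = 5864 / 132.73 = 44.179 N.

44.2 N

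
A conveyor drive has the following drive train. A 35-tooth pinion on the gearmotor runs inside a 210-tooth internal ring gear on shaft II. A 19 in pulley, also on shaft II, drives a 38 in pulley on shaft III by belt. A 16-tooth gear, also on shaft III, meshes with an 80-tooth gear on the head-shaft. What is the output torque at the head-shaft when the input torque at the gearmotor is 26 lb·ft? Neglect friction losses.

internal gear 210/35 = 6 → τ = 26·6 = 156 lb·ft
belt 38/19 = 2 → τ = 156·2 = 312 lb·ft
gear mesh 80/16 = 5 → τ = 312·5 = 1560 lb·ft

1560 lb·ft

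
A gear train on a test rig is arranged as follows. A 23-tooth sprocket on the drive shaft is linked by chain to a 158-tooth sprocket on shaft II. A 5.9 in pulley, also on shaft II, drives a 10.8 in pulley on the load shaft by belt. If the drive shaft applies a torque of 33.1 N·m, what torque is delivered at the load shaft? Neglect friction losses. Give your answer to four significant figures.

416.2 N·m

Chain: ratio = 158/23 = 6.8696; torque at shaft II = 33.1 × 6.8696 = 227.38 N·m.
Belt: ratio = 10.8/5.9 = 1.8305; torque at the load shaft = 227.38 × 1.8305 = 416.23 N·m.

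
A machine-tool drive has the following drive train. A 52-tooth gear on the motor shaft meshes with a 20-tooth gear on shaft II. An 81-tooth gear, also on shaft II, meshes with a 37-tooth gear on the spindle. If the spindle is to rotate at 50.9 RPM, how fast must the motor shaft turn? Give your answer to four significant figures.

8.943 RPM

Overall ratio R = 0.38462 × 0.45679 = 0.17569.
Required input speed = output speed × R = 50.9 × 0.17569 = 8.9425 RPM.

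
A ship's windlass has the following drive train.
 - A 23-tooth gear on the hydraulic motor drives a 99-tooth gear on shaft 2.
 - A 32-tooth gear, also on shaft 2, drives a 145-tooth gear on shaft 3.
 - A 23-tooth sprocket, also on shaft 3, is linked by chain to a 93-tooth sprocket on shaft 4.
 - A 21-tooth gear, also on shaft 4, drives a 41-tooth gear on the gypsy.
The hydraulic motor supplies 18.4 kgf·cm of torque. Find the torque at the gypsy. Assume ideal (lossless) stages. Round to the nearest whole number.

2833 kgf·cm

Gear mesh: ratio = 99/23 = 4.3043; torque at shaft 2 = 18.4 × 4.3043 = 79.2 kgf·cm.
Gear mesh: ratio = 145/32 = 4.5312; torque at shaft 3 = 79.2 × 4.5312 = 358.87 kgf·cm.
Chain: ratio = 93/23 = 4.0435; torque at shaft 4 = 358.87 × 4.0435 = 1451.1 kgf·cm.
Gear mesh: ratio = 41/21 = 1.9524; torque at the gypsy = 1451.1 × 1.9524 = 2833.1 kgf·cm.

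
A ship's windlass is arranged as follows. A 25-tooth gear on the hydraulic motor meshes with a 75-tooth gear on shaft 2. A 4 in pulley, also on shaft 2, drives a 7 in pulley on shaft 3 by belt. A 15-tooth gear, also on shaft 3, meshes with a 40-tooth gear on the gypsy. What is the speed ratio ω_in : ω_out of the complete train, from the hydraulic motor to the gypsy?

14

Each stage contributes driven/driver: gear mesh 75/25 = 3, belt 7/4 = 1.75, gear mesh 40/15 = 2.6667.
Overall: 3 × 1.75 × 2.6667 = 14.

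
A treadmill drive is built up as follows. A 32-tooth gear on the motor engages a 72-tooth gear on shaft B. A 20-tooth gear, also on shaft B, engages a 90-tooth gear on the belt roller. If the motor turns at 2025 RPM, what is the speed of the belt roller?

Gear mesh: ratio = 72/32 = 2.25, so shaft B turns at 2025 / 2.25 = 900 RPM.
Gear mesh: ratio = 90/20 = 4.5, so the belt roller turns at 900 / 4.5 = 200 RPM.

200 RPM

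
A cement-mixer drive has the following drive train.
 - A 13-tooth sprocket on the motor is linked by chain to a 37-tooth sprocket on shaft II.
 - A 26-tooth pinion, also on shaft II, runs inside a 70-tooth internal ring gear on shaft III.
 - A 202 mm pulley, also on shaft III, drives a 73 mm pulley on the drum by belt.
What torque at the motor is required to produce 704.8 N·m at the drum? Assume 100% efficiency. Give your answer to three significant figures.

Overall ratio R = 2.8462 × 2.6923 × 0.36139 = 2.7692.
Input torque = output torque / R = 704.8 / 2.7692 = 254.51 N·m.

255 N·m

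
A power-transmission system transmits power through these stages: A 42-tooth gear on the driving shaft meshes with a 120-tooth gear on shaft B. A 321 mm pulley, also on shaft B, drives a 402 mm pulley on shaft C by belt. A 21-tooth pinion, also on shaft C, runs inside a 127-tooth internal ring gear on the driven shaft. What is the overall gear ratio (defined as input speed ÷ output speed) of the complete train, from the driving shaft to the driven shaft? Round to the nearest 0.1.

Each stage contributes driven/driver: gear mesh 120/42 = 2.8571, belt 402/321 = 1.2523, internal gear 127/21 = 6.0476.
Overall: 2.8571 × 1.2523 × 6.0476 = 21.639.

21.6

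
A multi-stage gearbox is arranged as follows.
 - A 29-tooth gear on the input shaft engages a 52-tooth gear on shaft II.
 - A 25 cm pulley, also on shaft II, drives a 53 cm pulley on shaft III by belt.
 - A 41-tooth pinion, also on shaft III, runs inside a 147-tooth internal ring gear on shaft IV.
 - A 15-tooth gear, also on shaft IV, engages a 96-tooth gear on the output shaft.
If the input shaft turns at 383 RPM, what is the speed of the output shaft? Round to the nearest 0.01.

4.39 RPM

gear mesh 52/29 = 1.7931 → 383/1.7931 = 213.6 RPM
belt 53/25 = 2.12 → 213.6/2.12 = 100.75 RPM
internal gear 147/41 = 3.5854 → 100.75/3.5854 = 28.101 RPM
gear mesh 96/15 = 6.4 → 28.101/6.4 = 4.3908 RPM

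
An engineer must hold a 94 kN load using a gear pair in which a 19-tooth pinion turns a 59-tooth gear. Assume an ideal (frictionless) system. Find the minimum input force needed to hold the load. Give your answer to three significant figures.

30.3 kN

Gear pair MA = 59/19 = 3.1053.
Effort = load / MA = 94 / 3.1053 = 30.271 kN.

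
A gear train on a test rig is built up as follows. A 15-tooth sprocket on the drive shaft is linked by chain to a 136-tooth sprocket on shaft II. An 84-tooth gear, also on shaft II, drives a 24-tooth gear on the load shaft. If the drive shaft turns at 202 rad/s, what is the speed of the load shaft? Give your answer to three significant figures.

78.0 rad/s

Chain: ratio = 136/15 = 9.0667, so shaft II turns at 202 / 9.0667 = 22.279 rad/s.
Gear mesh: ratio = 24/84 = 0.28571, so the load shaft turns at 22.279 / 0.28571 = 77.978 rad/s.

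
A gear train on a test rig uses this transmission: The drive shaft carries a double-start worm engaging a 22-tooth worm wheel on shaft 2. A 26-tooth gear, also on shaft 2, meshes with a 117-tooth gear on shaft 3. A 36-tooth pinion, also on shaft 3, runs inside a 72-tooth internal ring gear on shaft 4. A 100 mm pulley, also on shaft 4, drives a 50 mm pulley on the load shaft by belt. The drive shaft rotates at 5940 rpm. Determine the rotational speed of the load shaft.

worm 22/2 = 11 → 5940/11 = 540 rpm
gear mesh 117/26 = 4.5 → 540/4.5 = 120 rpm
internal gear 72/36 = 2 → 120/2 = 60 rpm
belt 50/100 = 0.5 → 60/0.5 = 120 rpm

120 rpm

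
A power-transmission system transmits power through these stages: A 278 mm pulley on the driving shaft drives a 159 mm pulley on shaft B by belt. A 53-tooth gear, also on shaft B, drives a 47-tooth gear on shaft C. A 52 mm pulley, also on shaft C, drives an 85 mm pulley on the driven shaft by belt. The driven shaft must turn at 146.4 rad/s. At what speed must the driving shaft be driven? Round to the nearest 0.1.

Overall ratio R = 0.57194 × 0.88679 × 1.6346 = 0.82907.
Required input speed = output speed × R = 146.4 × 0.82907 = 121.38 rad/s.

121.4 rad/s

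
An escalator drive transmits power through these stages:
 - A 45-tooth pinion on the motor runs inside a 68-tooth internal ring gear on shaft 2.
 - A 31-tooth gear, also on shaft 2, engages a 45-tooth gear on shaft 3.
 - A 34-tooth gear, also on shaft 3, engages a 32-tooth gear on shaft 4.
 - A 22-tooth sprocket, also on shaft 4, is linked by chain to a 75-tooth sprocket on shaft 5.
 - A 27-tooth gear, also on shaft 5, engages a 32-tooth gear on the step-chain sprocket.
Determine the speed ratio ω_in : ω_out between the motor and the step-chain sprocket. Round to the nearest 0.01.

Each stage contributes driven/driver: internal gear 68/45 = 1.5111, gear mesh 45/31 = 1.4516, gear mesh 32/34 = 0.94118, chain 75/22 = 3.4091, gear mesh 32/27 = 1.1852.
Overall: 1.5111 × 1.4516 × 0.94118 × 3.4091 × 1.1852 = 8.3415.

8.34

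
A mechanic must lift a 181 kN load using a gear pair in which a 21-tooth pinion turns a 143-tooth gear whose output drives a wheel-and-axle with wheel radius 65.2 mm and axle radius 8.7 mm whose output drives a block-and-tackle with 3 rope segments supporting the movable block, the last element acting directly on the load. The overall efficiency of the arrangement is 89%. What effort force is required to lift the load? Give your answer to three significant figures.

1.33 kN

Gear pair MA = 143/21 = 6.8095.
Wheel-and-axle MA = R/r = 65.2/8.7 = 7.4943.
Block-and-tackle MA = number of supporting rope parts = 3.
Combined ideal MA = 6.8095 × 7.4943 × 3 = 153.1.
Actual MA = 153.1 × 0.89 = 136.26.
Effort = load / actual MA = 181 / 136.26 = 1.3284 kN.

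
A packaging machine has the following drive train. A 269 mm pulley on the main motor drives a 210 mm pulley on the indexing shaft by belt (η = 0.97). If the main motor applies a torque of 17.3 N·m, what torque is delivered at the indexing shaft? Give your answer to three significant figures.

13.1 N·m

Belt: ratio = 210/269 = 0.78067; torque at the indexing shaft = 17.3 × 0.78067 × 0.97 = 13.1 N·m.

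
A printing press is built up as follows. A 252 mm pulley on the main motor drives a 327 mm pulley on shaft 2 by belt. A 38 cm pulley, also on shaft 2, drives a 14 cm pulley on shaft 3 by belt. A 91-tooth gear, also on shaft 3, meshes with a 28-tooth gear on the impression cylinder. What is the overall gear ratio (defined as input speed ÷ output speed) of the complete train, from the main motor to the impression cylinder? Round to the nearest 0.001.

0.147

Each stage contributes driven/driver: belt 327/252 = 1.2976, belt 14/38 = 0.36842, gear mesh 28/91 = 0.30769.
Overall: 1.2976 × 0.36842 × 0.30769 = 0.1471.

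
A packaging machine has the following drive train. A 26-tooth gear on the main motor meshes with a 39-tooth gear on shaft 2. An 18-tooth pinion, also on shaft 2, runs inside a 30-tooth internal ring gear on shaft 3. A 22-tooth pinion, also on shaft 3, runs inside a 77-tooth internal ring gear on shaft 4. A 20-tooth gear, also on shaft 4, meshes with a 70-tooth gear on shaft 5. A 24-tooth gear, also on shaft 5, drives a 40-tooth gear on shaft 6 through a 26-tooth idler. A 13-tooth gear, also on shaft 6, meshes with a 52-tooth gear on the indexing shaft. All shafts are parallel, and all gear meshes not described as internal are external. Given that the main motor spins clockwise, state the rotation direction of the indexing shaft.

counterclockwise

the main motor → shaft 2: external mesh, 1 reversal → CCW.
shaft 2 → shaft 3: internal mesh, same direction → CCW.
shaft 3 → shaft 4: internal mesh, same direction → CCW.
shaft 4 → shaft 5: external mesh, 1 reversal → CW.
shaft 5 → shaft 6: driver → idler → driven is 2 external meshes, 2 reversals → CW.
shaft 6 → the indexing shaft: external mesh, 1 reversal → CCW.
5 reversals in total — an odd number — so the indexing shaft turns opposite to the main motor.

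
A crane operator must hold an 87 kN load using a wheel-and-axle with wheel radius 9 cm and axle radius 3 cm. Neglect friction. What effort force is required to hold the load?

Wheel-and-axle MA = R/r = 9/3 = 3.
Effort = load / MA = 87 / 3 = 29 kN.

29 kN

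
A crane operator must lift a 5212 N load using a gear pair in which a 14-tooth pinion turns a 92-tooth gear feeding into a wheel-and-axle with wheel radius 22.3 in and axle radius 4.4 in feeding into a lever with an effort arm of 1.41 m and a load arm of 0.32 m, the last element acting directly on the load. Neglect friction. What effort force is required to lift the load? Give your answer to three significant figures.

Gear pair MA = 92/14 = 6.5714.
Wheel-and-axle MA = R/r = 22.3/4.4 = 5.0682.
Lever MA = effort arm / load arm = 1.41/0.32 = 4.4062.
Combined ideal MA = 6.5714 × 5.0682 × 4.4062 = 146.75.
Effort = load / MA = 5212 / 146.75 = 35.516 N.

35.5 N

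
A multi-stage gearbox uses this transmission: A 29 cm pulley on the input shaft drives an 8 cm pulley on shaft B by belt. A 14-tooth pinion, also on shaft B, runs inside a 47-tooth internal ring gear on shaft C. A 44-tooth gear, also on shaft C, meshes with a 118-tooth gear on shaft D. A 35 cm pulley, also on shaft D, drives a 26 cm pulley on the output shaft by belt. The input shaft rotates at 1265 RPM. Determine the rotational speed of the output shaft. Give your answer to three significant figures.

686 RPM

the input shaft → shaft B (belt, 8/29): 1265 ÷ 0.27586 = 4585.6 RPM
shaft B → shaft C (internal gear, 47/14): 4585.6 ÷ 3.3571 = 1365.9 RPM
shaft C → shaft D (gear mesh, 118/44): 1365.9 ÷ 2.6818 = 509.33 RPM
shaft D → the output shaft (belt, 26/35): 509.33 ÷ 0.74286 = 685.64 RPM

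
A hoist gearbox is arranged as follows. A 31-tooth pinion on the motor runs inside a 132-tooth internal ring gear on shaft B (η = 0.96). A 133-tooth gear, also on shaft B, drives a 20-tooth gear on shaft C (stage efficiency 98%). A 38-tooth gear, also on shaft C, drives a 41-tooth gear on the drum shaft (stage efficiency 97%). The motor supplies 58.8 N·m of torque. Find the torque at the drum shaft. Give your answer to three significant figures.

37.1 N·m

internal gear 132/31 = 4.2581 → τ = 58.8·4.2581·0.96 = 240.36 N·m
gear mesh 20/133 = 0.15038 → τ = 240.36·0.15038·0.98 = 35.421 N·m
gear mesh 41/38 = 1.0789 → τ = 35.421·1.0789·0.97 = 37.071 N·m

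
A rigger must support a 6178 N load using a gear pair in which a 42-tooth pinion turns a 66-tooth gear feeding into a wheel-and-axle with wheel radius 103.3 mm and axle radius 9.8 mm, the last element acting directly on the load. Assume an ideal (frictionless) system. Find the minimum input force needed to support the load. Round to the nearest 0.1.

373.0 N

Gear pair MA = 66/42 = 1.5714.
Wheel-and-axle MA = R/r = 103.3/9.8 = 10.541.
Combined ideal MA = 1.5714 × 10.541 = 16.564.
Effort = load / MA = 6178 / 16.564 = 372.97 N.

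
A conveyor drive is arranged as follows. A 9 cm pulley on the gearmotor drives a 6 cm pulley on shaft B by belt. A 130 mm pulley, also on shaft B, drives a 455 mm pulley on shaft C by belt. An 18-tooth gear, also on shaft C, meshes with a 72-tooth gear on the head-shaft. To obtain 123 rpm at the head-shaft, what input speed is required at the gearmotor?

1148 rpm

Overall ratio R = 0.66667 × 3.5 × 4 = 9.3333.
Required input speed = output speed × R = 123 × 9.3333 = 1148 rpm.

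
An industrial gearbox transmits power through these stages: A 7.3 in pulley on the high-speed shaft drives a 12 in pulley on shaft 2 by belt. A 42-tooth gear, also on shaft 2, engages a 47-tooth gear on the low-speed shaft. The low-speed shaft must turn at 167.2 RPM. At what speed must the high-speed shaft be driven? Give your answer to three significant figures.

Overall ratio R = 1.6438 × 1.119 = 1.8395.
Required input speed = output speed × R = 167.2 × 1.8395 = 307.57 RPM.

308 RPM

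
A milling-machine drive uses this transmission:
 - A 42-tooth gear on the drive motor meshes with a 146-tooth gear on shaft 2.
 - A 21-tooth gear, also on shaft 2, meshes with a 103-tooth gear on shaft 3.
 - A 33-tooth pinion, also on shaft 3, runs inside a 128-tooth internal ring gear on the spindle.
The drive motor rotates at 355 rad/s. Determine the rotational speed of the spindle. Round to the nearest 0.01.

gear mesh 146/42 = 3.4762 → 355/3.4762 = 102.12 rad/s
gear mesh 103/21 = 4.9048 → 102.12/4.9048 = 20.821 rad/s
internal gear 128/33 = 3.8788 → 20.821/3.8788 = 5.368 rad/s

5.37 rad/s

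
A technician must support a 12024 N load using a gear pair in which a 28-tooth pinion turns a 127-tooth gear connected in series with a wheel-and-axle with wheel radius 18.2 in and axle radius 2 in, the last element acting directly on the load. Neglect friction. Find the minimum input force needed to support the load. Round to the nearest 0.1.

Gear pair MA = 127/28 = 4.5357.
Wheel-and-axle MA = R/r = 18.2/2 = 9.1.
Combined ideal MA = 4.5357 × 9.1 = 41.275.
Effort = load / MA = 12024 / 41.275 = 291.31 N.

291.3 N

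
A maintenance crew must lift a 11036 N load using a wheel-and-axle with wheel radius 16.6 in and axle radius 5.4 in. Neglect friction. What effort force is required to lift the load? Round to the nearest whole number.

Wheel-and-axle MA = R/r = 16.6/5.4 = 3.0741.
Effort = load / MA = 11036 / 3.0741 = 3590 N.

3590 N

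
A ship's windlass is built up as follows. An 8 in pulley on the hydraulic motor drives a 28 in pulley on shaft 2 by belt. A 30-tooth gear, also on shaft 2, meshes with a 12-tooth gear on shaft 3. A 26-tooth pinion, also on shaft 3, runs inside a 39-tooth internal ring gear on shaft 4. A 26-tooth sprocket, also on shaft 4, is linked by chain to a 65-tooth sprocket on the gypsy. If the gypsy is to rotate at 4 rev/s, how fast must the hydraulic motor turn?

21 rev/s

Overall ratio R = 3.5 × 0.4 × 1.5 × 2.5 = 5.25.
Required input speed = output speed × R = 4 × 5.25 = 21 rev/s.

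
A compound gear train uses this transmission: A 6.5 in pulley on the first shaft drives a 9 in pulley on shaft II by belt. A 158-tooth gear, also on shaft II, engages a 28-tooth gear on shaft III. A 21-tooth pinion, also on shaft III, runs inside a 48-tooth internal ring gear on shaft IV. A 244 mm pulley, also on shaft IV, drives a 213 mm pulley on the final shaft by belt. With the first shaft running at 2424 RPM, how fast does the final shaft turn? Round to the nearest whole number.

4951 RPM

Belt: ratio = 9/6.5 = 1.3846, so shaft II turns at 2424 / 1.3846 = 1750.7 RPM.
Gear mesh: ratio = 28/158 = 0.17722, so shaft III turns at 1750.7 / 0.17722 = 9878.8 RPM.
Internal gear: ratio = 48/21 = 2.2857, so shaft IV turns at 9878.8 / 2.2857 = 4322 RPM.
Belt: ratio = 213/244 = 0.87295, so the final shaft turns at 4322 / 0.87295 = 4951 RPM.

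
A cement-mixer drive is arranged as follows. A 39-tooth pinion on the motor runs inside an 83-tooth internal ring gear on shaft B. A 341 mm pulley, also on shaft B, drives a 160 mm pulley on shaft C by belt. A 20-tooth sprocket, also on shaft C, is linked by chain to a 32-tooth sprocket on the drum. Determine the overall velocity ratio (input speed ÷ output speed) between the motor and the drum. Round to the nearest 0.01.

1.60

Each stage contributes driven/driver: internal gear 83/39 = 2.1282, belt 160/341 = 0.46921, chain 32/20 = 1.6.
Overall: 2.1282 × 0.46921 × 1.6 = 1.5977.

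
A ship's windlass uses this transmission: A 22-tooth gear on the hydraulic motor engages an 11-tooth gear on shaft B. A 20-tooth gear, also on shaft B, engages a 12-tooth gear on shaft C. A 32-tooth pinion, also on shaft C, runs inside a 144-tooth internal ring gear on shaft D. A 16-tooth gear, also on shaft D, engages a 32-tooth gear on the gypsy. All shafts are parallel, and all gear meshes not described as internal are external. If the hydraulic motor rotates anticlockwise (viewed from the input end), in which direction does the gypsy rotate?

clockwise

the hydraulic motor → shaft B: external mesh, 1 reversal → CW.
shaft B → shaft C: external mesh, 1 reversal → CCW.
shaft C → shaft D: internal mesh, same direction → CCW.
shaft D → the gypsy: external mesh, 1 reversal → CW.
3 reversals in total — an odd number — so the gypsy turns opposite to the hydraulic motor.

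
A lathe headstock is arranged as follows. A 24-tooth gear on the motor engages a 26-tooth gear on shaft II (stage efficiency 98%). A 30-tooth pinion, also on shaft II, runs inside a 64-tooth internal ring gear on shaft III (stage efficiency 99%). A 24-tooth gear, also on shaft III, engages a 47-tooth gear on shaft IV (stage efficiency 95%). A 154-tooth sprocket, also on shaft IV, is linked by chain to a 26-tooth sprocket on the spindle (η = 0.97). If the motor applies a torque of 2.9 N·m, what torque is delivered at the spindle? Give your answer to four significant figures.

1.981 N·m

Gear mesh: ratio = 26/24 = 1.0833; torque at shaft II = 2.9 × 1.0833 × 0.98 = 3.0788 N·m.
Internal gear: ratio = 64/30 = 2.1333; torque at shaft III = 3.0788 × 2.1333 × 0.99 = 6.5025 N·m.
Gear mesh: ratio = 47/24 = 1.9583; torque at shaft IV = 6.5025 × 1.9583 × 0.95 = 12.097 N·m.
Chain: ratio = 26/154 = 0.16883; torque at the spindle = 12.097 × 0.16883 × 0.97 = 1.9811 N·m.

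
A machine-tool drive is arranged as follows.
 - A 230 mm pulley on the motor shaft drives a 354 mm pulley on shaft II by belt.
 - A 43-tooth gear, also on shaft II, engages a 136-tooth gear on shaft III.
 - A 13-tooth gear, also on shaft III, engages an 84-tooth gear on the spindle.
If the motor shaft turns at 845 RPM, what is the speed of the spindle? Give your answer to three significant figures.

Belt: ratio = 354/230 = 1.5391, so shaft II turns at 845 / 1.5391 = 549.01 RPM.
Gear mesh: ratio = 136/43 = 3.1628, so shaft III turns at 549.01 / 3.1628 = 173.58 RPM.
Gear mesh: ratio = 84/13 = 6.4615, so the spindle turns at 173.58 / 6.4615 = 26.864 RPM.

26.9 RPM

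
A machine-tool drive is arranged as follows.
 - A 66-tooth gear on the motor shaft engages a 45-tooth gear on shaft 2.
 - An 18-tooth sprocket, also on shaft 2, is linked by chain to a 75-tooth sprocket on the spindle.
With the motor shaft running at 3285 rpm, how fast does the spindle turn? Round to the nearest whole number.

Gear mesh: ratio = 45/66 = 0.68182, so shaft 2 turns at 3285 / 0.68182 = 4818 rpm.
Chain: ratio = 75/18 = 4.1667, so the spindle turns at 4818 / 4.1667 = 1156.3 rpm.

1156 rpm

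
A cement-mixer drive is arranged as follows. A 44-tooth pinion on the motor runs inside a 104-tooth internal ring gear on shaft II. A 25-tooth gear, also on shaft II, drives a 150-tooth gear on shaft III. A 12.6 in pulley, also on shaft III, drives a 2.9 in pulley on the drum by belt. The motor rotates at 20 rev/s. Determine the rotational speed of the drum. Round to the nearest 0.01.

6.13 rev/s

the motor → shaft II (internal gear, 104/44): 20 ÷ 2.3636 = 8.4615 rev/s
shaft II → shaft III (gear mesh, 150/25): 8.4615 ÷ 6 = 1.4103 rev/s
shaft III → the drum (belt, 2.9/12.6): 1.4103 ÷ 0.23016 = 6.1273 rev/s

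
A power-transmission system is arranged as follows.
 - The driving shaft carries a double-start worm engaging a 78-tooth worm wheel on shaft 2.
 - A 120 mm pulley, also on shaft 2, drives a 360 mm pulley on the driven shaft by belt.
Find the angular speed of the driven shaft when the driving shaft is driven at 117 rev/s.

1 rev/s

the driving shaft → shaft 2 (worm, 78/2): 117 ÷ 39 = 3 rev/s
shaft 2 → the driven shaft (belt, 360/120): 3 ÷ 3 = 1 rev/s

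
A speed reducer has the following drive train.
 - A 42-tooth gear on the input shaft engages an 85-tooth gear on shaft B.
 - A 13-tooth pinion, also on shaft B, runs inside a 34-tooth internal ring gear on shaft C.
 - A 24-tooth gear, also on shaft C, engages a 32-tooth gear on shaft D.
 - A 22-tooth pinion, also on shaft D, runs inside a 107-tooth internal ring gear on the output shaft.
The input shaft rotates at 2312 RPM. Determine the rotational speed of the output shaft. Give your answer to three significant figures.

gear mesh 85/42 = 2.0238 → 2312/2.0238 = 1142.4 RPM
internal gear 34/13 = 2.6154 → 1142.4/2.6154 = 436.8 RPM
gear mesh 32/24 = 1.3333 → 436.8/1.3333 = 327.6 RPM
internal gear 107/22 = 4.8636 → 327.6/4.8636 = 67.357 RPM

67.4 RPM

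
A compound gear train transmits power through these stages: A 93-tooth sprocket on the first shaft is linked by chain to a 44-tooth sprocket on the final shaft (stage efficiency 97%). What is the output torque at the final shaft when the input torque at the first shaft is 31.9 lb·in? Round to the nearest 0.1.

After the chain (44/93): 31.9 × 0.47312 × 0.97 = 14.64 lb·in

14.6 lb·in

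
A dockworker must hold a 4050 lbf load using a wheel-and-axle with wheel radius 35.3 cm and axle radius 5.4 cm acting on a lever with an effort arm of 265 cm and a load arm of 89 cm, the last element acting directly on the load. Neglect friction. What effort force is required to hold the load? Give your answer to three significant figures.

Wheel-and-axle MA = R/r = 35.3/5.4 = 6.537.
Lever MA = effort arm / load arm = 265/89 = 2.9775.
Combined ideal MA = 6.537 × 2.9775 = 19.464.
Effort = load / MA = 4050 / 19.464 = 208.07 lbf.

208 lbf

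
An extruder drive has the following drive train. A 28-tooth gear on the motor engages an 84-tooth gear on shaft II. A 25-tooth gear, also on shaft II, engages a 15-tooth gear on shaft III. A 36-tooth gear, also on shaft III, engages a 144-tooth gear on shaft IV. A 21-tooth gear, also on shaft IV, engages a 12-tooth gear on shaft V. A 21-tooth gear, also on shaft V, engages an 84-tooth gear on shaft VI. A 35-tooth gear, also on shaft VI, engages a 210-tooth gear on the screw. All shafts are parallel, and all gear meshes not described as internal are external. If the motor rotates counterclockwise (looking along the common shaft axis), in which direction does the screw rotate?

counterclockwise

the motor → shaft II: external mesh, 1 reversal → CW.
shaft II → shaft III: external mesh, 1 reversal → CCW.
shaft III → shaft IV: external mesh, 1 reversal → CW.
shaft IV → shaft V: external mesh, 1 reversal → CCW.
shaft V → shaft VI: external mesh, 1 reversal → CW.
shaft VI → the screw: external mesh, 1 reversal → CCW.
6 reversals in total — an even number — so the screw turns the same way as the motor.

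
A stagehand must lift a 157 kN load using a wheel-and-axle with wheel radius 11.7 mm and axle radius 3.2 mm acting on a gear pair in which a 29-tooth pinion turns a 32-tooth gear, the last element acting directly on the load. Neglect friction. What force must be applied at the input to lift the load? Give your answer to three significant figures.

38.9 kN

Wheel-and-axle MA = R/r = 11.7/3.2 = 3.6562.
Gear pair MA = 32/29 = 1.1034.
Combined ideal MA = 3.6562 × 1.1034 = 4.0345.
Effort = load / MA = 157 / 4.0345 = 38.915 kN.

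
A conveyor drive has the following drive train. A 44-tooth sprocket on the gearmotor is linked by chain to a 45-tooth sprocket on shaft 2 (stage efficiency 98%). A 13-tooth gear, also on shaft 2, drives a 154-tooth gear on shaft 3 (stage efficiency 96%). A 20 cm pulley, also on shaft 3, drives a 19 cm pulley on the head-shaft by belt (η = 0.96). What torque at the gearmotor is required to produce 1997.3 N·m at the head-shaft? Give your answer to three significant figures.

Overall ratio R = 1.0227 × 11.846 × 0.95 = 11.51; overall efficiency η = 0.98 × 0.96 × 0.96 = 0.9032.
Input torque = output torque / (R × η) = 1997.3 / (11.51 × 0.9032) = 192.14 N·m.

192 N·m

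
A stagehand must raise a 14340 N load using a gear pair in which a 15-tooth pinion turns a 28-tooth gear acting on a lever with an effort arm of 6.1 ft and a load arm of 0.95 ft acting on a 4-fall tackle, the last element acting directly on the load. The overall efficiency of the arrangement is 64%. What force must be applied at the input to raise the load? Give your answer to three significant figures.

467 N

Gear pair MA = 28/15 = 1.8667.
Lever MA = effort arm / load arm = 6.1/0.95 = 6.4211.
Block-and-tackle MA = number of supporting rope parts = 4.
Combined ideal MA = 1.8667 × 6.4211 × 4 = 47.944.
Actual MA = 47.944 × 0.64 = 30.684.
Effort = load / actual MA = 14340 / 30.684 = 467.34 N.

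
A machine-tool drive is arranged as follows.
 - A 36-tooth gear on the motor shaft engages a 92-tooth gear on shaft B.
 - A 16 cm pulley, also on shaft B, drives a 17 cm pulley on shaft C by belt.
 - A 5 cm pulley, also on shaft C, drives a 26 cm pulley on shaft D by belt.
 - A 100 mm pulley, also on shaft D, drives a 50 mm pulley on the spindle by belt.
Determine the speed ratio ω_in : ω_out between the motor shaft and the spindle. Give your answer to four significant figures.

7.060

Each stage contributes driven/driver: gear mesh 92/36 = 2.5556, belt 17/16 = 1.0625, belt 26/5 = 5.2, belt 50/100 = 0.5.
Overall: 2.5556 × 1.0625 × 5.2 × 0.5 = 7.0597.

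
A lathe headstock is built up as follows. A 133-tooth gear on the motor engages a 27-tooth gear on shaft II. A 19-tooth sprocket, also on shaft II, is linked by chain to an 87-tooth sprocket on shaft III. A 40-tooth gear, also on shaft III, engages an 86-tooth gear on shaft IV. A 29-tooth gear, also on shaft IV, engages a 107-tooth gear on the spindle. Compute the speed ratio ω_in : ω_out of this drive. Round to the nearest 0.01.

7.37

Each stage contributes driven/driver: gear mesh 27/133 = 0.20301, chain 87/19 = 4.5789, gear mesh 86/40 = 2.15, gear mesh 107/29 = 3.6897.
Overall: 0.20301 × 4.5789 × 2.15 × 3.6897 = 7.374.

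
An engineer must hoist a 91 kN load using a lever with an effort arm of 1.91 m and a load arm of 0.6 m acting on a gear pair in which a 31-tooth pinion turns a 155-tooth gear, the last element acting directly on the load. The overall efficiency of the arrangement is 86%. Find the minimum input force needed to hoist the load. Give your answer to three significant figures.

Lever MA = effort arm / load arm = 1.91/0.6 = 3.1833.
Gear pair MA = 155/31 = 5.
Combined ideal MA = 3.1833 × 5 = 15.917.
Actual MA = 15.917 × 0.86 = 13.688.
Effort = load / actual MA = 91 / 13.688 = 6.648 kN.

6.65 kN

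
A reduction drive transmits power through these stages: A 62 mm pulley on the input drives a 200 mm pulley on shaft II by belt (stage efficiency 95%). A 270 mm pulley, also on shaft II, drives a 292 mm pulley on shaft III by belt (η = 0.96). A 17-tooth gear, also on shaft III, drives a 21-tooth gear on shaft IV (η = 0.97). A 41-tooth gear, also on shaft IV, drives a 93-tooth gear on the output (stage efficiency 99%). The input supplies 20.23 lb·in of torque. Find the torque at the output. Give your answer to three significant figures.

Belt: ratio = 200/62 = 3.2258; torque at shaft II = 20.23 × 3.2258 × 0.95 = 61.995 lb·in.
Belt: ratio = 292/270 = 1.0815; torque at shaft III = 61.995 × 1.0815 × 0.96 = 64.365 lb·in.
Gear mesh: ratio = 21/17 = 1.2353; torque at shaft IV = 64.365 × 1.2353 × 0.97 = 77.124 lb·in.
Gear mesh: ratio = 93/41 = 2.2683; torque at the output = 77.124 × 2.2683 × 0.99 = 173.19 lb·in.

173 lb·in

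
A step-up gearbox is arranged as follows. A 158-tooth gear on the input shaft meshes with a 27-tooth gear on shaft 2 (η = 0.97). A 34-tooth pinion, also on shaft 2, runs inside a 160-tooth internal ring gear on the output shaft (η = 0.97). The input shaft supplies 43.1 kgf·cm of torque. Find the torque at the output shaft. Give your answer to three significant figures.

32.6 kgf·cm

After the gear mesh (27/158): 43.1 × 0.17089 × 0.97 = 7.1442 kgf·cm
After the internal gear (160/34): 7.1442 × 4.7059 × 0.97 = 32.611 kgf·cm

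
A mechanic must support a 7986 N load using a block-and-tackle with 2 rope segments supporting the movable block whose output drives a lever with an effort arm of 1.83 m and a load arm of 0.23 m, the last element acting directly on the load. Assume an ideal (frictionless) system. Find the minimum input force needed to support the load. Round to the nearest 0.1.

501.9 N

Block-and-tackle MA = number of supporting rope parts = 2.
Lever MA = effort arm / load arm = 1.83/0.23 = 7.9565.
Combined ideal MA = 2 × 7.9565 = 15.913.
Effort = load / MA = 7986 / 15.913 = 501.85 N.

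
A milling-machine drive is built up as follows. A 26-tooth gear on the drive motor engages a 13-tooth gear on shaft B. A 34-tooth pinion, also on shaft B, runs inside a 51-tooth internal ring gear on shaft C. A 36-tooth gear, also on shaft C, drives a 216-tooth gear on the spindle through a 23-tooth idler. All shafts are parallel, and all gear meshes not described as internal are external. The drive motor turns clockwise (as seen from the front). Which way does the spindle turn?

the drive motor → shaft B: external mesh, 1 reversal → CCW.
shaft B → shaft C: internal mesh, same direction → CCW.
shaft C → the spindle: driver → idler → driven is 2 external meshes, 2 reversals → CCW.
3 reversals in total — an odd number — so the spindle turns opposite to the drive motor.

counterclockwise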